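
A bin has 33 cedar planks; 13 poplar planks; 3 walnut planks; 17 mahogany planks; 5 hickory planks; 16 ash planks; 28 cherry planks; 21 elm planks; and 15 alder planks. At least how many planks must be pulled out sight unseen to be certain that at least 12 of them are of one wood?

Put each drawn plank into a box by wood. The largest draw with every box below 12 takes min(count, 11) from each wood; woods with fewer than 11 contribute all they have.
Σ min(cᵢ, 11) = 11 + 11 + 3 + 11 + 5 + 11 + 11 + 11 + 11 = 85.
Draw number 85 + 1 = 86 must push one box to 12.

86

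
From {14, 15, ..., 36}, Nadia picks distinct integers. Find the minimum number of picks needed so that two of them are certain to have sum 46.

A set avoiding the sum 46 can contain at most one of each pair {x, 46−x}, plus the 5 elements whose complement lies outside the range or equal to its own complement.
The integers 23, …, 36 (14 of them) are such a set: any two sum to at least 23+24 = 47 > 46.
By pigeonhole, any 15th integer completes one of the 9 pairs, so 15 choices force a sum of 46.

15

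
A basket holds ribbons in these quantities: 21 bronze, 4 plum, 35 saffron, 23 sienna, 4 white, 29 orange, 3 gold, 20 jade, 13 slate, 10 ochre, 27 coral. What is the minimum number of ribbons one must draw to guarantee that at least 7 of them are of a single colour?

An adversary could hand out at most 6 ribbons per colour (plum, white, gold run out sooner): 6 + 4 + 6 + 6 + 4 + 6 + 3 + 6 + 6 + 6 + 6 = 59 ribbons and still no colour has 7.
By the pigeonhole principle, one more ribbon lands in a colour already at 6, so 60 draws are enough and 59 are not.

60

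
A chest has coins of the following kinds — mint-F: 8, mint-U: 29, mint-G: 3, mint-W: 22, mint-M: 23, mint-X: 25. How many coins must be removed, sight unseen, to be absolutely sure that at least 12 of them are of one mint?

56

An adversary could hand out at most 11 coins per mint (mint-F, mint-G run out sooner): 8 + 11 + 3 + 11 + 11 + 11 = 55 coins and still no mint has 12.
One more coin lands in a mint already at 11, so 56 draws are enough and 55 are not.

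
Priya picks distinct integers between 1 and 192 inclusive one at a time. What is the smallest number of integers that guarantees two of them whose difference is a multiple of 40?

41

Integers whose pairwise differences are multiples of 40 are exactly those sharing a remainder mod 40. By pigeonhole, the 40 residue classes mod 40 are the pigeonholes.
With 40 integers one could put 1 in each residue class and have no class reach 2.
The 41st integer pushes some class to 2, so 40·1 + 1 = 41.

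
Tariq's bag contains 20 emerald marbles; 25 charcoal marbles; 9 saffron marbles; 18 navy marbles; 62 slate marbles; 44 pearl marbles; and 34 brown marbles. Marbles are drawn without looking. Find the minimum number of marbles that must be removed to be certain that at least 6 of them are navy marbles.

In the worst case for collecting navy marbles, every non-navy marble comes out first.
There are 20 + 25 + 9 + 62 + 44 + 34 = 194 non-navy marbles altogether.
After those, each further marble must be navy, so 194 + 6 = 200 draws guarantee 6 navy marbles.

200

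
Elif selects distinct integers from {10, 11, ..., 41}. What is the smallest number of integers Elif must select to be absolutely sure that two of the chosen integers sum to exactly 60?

A set avoiding the sum 60 can contain at most one of each pair {x, 60−x}, plus the 10 elements whose complement lies outside the range or equal to its own complement.
The integers 10, …, 30 (21 of them) are such a set: any two sum to at least 10+11 = 21 and at most 29+30 = 59 < 60.
Any 22nd integer completes one of the 11 pairs, so 22 choices force a sum of 60.

22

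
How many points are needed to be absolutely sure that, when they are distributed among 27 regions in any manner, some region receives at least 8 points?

190

With 189 points one could put exactly 7 in each of the 27 regions, and no region would reach 8.
One more point must land in a region that already has 7, giving it 8.
So 27 × 7 + 1 = 190 points are required.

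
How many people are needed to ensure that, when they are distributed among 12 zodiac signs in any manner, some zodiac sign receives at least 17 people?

With 192 people one could put exactly 16 in each of the 12 zodiac signs, and no zodiac sign would reach 17.
By the pigeonhole principle, one more person must land in a zodiac sign that already has 16, giving it 17.
So 12 × 16 + 1 = 193 people are required.

193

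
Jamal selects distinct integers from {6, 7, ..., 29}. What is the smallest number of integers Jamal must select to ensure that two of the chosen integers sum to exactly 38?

15

Group the elements by complementary pair {x, 38−x}: {9,29}, {10,28}, {11,27}, …, giving 10 two-element pairs, the single value 19 (it cannot pair with itself since the integers are distinct), and 3 integers whose partner 38−x falls outside [6,29].
Treating each of those 14 groups as a pigeonhole, one can pick one integer per group — 14 integers — with no two summing to 38.
The 15th integer lands in an occupied pair, forcing a sum of 38.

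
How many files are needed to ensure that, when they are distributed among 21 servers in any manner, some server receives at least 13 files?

With 252 files one could put exactly 12 in each of the 21 servers, and no server would reach 13.
By pigeonhole, one more file must land in a server that already has 12, giving it 13.
So 21 × 12 + 1 = 253 files are required.

253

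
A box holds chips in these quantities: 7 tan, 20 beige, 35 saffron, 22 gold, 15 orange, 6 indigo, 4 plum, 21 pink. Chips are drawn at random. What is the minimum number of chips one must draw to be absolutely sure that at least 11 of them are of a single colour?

68

By the pigeonhole principle, the 8 colours are the holes; the chips drawn are the pigeons.
To avoid 11 of any one colour, the worst case takes at most 10 of each colour, or every chip of a colour that has fewer than 10.
That gives 7 + 10 + 10 + 10 + 10 + 6 + 4 + 10 = 67 chips with no colour reaching 11.
The next chip forces some colour to 11, so 67 + 1 = 68.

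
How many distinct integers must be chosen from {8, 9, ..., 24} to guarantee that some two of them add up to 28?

Two chosen integers sum to 28 exactly when both halves of some pair {x, 28−x} with 8 ≤ x ≤ 28−x ≤ 20 are chosen — 6 such pairs.
The remaining 5 elements (those with no distinct partner in range) can never complete a 28-sum, so the worst case takes all of them and one from each pair: 5 + 6 = 11.
The 12th integer has to be the second member of some pair, so 11 + 1 = 12.

12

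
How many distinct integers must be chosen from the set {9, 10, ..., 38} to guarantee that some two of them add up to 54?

20

Two chosen integers sum to 54 exactly when both halves of some pair {x, 54−x} with 16 ≤ x ≤ 54−x ≤ 38 are chosen — 11 such pairs.
The remaining 8 elements (those with no distinct partner in range) can never complete a 54-sum, so the worst case takes all of them and one from each pair: 8 + 11 = 19.
By the pigeonhole principle, the 20th integer has to be the second member of some pair, so 19 + 1 = 20.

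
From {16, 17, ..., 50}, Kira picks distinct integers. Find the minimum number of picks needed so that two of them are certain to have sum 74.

A set avoiding the sum 74 can contain at most one of each pair {x, 74−x}, plus the 9 elements whose complement lies outside the range or equal to its own complement.
The integers 16, …, 37 (22 of them) are such a set: any two sum to at least 16+17 = 33 and at most 36+37 = 73 < 74.
By the pigeonhole principle, any 23rd integer completes one of the 13 pairs, so 23 choices force a sum of 74.

23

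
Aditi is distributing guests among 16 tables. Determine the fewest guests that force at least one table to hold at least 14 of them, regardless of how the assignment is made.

With 208 guests one could put exactly 13 in each of the 16 tables, and no table would reach 14.
Pigeonhole: one more guest must land in a table that already has 13, giving it 14.
So 16 × 13 + 1 = 209 guests are required.

209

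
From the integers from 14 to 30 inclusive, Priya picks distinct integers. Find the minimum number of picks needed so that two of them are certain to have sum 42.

11

A set avoiding the sum 42 can contain at most one of each pair {x, 42−x}, plus the 3 elements whose complement lies outside the range or equal to its own complement.
The integers 21, …, 30 (10 of them) are such a set: any two sum to at least 21+22 = 43 > 42.
Any 11th integer completes one of the 7 pairs, so 11 choices force a sum of 42.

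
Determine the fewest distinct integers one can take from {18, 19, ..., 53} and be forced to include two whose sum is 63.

Group the elements by complementary pair {x, 63−x}: {18,45}, {19,44}, {20,43}, …, giving 14 two-element pairs and 8 integers whose partner 63−x falls outside [18,53].
Treating each of those 22 groups as a pigeonhole, one can pick one integer per group — 22 integers — with no two summing to 63.
The 23rd integer lands in an occupied pair, forcing a sum of 63.

23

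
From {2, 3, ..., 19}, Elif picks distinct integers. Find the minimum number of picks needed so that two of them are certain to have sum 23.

11

Group the elements by complementary pair {x, 23−x}: {4,19}, {5,18}, {6,17}, …, giving 8 two-element pairs and 2 integers whose partner 23−x falls outside [2,19].
By the pigeonhole principle, treating each of those 10 groups as a pigeonhole, one can pick one integer per group — 10 integers — with no two summing to 23.
The 11th integer lands in an occupied pair, forcing a sum of 23.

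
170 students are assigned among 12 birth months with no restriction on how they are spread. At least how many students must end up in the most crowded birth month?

15

The 12 birth months are the holes and the 170 students are the pigeons.
If every birth month held at most 14 students, the total would be at most 12 × 14 = 168, which is less than 170.
So some birth month holds at least ⌈170/12⌉ = 15 students.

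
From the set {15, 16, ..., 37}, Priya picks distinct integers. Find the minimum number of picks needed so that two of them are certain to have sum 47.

15

A set avoiding the sum 47 can contain at most one of each pair {x, 47−x}, plus the 5 elements whose complement lies outside the range.
The integers 24, …, 37 (14 of them) are such a set: any two sum to at least 24+25 = 49 > 47.
By pigeonhole, any 15th integer completes one of the 9 pairs, so 15 choices force a sum of 47.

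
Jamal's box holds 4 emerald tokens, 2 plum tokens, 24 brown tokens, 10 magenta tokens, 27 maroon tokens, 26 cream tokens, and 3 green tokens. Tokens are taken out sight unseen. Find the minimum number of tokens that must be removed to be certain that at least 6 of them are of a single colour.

30

Put each drawn token into a box by colour. The largest draw with every box below 6 takes min(count, 5) from each colour; colours with fewer than 5 contribute all they have.
Σ min(cᵢ, 5) = 4 + 2 + 5 + 5 + 5 + 5 + 3 = 29.
Draw number 29 + 1 = 30 must push one box to 6.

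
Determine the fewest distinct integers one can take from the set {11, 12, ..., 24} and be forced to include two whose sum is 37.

A set avoiding the sum 37 can contain at most one of each pair {x, 37−x}, plus the 2 elements whose complement lies outside the range.
The integers 11, …, 18 (8 of them) are such a set: any two sum to at least 11+12 = 23 and at most 17+18 = 35 < 37.
By the pigeonhole principle, any 9th integer completes one of the 6 pairs, so 9 choices force a sum of 37.

9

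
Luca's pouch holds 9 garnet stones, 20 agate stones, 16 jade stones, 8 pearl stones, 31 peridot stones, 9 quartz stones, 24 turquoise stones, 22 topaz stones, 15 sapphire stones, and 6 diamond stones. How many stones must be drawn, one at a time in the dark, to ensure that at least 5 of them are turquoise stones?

In the worst case for collecting turquoise stones, every non-turquoise stone comes out first.
There are 9 + 20 + 16 + 8 + 31 + 9 + 22 + 15 + 6 = 136 non-turquoise stones altogether.
After those, each further stone must be turquoise, so 136 + 5 = 141 draws guarantee 5 turquoise stones.

141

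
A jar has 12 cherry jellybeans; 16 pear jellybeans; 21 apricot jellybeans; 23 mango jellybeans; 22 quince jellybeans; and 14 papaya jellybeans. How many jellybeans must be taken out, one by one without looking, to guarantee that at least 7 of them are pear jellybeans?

99

In the worst case for collecting pear jellybeans, every non-pear jellybean comes out first.
There are 12 + 21 + 23 + 22 + 14 = 92 non-pear jellybeans altogether.
After those, each further jellybean must be pear, so 92 + 7 = 99 draws guarantee 7 pear jellybeans.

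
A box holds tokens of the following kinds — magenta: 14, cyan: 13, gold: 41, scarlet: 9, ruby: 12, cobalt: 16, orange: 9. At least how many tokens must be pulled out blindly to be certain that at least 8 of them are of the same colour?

50

The 7 colours are the holes; the tokens drawn are the pigeons.
To avoid 8 of any one colour, the worst case takes at most 7 of each colour.
That gives 7 + 7 + 7 + 7 + 7 + 7 + 7 = 49 tokens with no colour reaching 8.
The next token forces some colour to 8, so 49 + 1 = 50.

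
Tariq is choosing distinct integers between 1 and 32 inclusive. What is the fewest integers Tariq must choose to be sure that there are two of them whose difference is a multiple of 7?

8

Integers whose pairwise differences are multiples of 7 are exactly those sharing a remainder mod 7. Pigeonhole: the 7 residue classes mod 7 are the pigeonholes.
With 7 integers one could put 1 in each residue class and have no class reach 2.
The 8th integer pushes some class to 2, so 7·1 + 1 = 8.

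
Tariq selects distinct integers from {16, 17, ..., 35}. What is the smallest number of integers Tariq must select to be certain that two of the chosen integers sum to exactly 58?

A set avoiding the sum 58 can contain at most one of each pair {x, 58−x}, plus the 8 elements whose complement lies outside the range or equal to its own complement.
The integers 16, …, 29 (14 of them) are such a set: any two sum to at least 16+17 = 33 and at most 28+29 = 57 < 58.
Any 15th integer completes one of the 6 pairs, so 15 choices force a sum of 58.

15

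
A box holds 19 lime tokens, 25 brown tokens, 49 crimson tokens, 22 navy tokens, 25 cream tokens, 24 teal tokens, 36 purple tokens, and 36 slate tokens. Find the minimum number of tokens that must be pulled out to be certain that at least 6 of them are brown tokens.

In the worst case for collecting brown tokens, every non-brown token comes out first.
There are 19 + 49 + 22 + 25 + 24 + 36 + 36 = 211 non-brown tokens altogether.
After those, each further token must be brown, so 211 + 6 = 217 draws guarantee 6 brown tokens.

217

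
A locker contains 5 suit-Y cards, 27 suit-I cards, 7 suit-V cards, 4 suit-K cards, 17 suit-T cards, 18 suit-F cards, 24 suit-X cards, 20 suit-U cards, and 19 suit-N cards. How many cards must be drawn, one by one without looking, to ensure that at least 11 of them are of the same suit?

The 9 suits are the holes; the cards drawn are the pigeons.
To avoid 11 of any one suit, the worst case takes at most 10 of each suit, or every card of a suit that has fewer than 10.
That gives 5 + 10 + 7 + 4 + 10 + 10 + 10 + 10 + 10 = 76 cards with no suit reaching 11.
The next card forces some suit to 11, so 76 + 1 = 77.

77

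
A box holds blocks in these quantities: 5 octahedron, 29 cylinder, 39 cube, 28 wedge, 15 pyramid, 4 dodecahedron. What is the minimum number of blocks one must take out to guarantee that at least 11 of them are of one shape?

50

Put each drawn block into a box by shape. The largest draw with every box below 11 takes min(count, 10) from each shape; shapes with fewer than 10 contribute all they have.
Σ min(cᵢ, 10) = 5 + 10 + 10 + 10 + 10 + 4 = 49.
Draw number 49 + 1 = 50 must push one box to 11.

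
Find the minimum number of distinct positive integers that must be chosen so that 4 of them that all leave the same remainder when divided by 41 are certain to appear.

The 41 residue classes mod 41 are the pigeonholes.
With 123 integers one could put 3 in each residue class and have no class reach 4.
The 124th integer pushes some class to 4, so 41·3 + 1 = 124.

124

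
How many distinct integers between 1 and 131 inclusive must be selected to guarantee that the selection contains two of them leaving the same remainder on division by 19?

By the pigeonhole principle, the 19 residue classes mod 19 are the pigeonholes.
With 19 integers one could put 1 in each residue class and have no class reach 2.
The 20th integer pushes some class to 2, so 19·1 + 1 = 20.

20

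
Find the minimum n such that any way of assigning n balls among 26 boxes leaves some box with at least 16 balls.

391

With 390 balls one could put exactly 15 in each of the 26 boxes, and no box would reach 16.
One more ball must land in a box that already has 15, giving it 16.
So 26 × 15 + 1 = 391 balls are required.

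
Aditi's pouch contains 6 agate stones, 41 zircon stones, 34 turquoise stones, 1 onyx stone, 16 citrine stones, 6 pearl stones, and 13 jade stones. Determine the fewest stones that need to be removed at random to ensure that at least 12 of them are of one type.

58

Pigeonhole: put each drawn stone into a box by type. The largest draw with every box below 12 takes min(count, 11) from each type; types with fewer than 11 contribute all they have.
Σ min(cᵢ, 11) = 6 + 11 + 11 + 1 + 11 + 6 + 11 = 57.
Draw number 57 + 1 = 58 must push one box to 12.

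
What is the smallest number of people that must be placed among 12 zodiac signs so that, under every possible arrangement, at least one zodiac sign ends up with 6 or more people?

With 60 people one could put exactly 5 in each of the 12 zodiac signs, and no zodiac sign would reach 6.
By the pigeonhole principle, one more person must land in a zodiac sign that already has 5, giving it 6.
So 12 × 5 + 1 = 61 people are required.

61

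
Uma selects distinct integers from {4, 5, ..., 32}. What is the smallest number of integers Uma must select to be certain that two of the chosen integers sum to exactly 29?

Group the elements by complementary pair {x, 29−x}: {4,25}, {5,24}, {6,23}, …, giving 11 two-element pairs and 7 integers whose partner 29−x falls outside [4,32].
Pigeonhole: treating each of those 18 groups as a pigeonhole, one can pick one integer per group — 18 integers — with no two summing to 29.
The 19th integer lands in an occupied pair, forcing a sum of 29.

19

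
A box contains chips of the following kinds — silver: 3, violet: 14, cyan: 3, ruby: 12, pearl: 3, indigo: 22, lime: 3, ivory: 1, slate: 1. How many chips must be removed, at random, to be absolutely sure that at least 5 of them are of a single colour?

By the pigeonhole principle, the 9 colours are the holes; the chips drawn are the pigeons.
To avoid 5 of any one colour, the worst case takes at most 4 of each colour, or every chip of a colour that has fewer than 4.
That gives 3 + 4 + 3 + 4 + 3 + 4 + 3 + 1 + 1 = 26 chips with no colour reaching 5.
The next chip forces some colour to 5, so 26 + 1 = 27.

27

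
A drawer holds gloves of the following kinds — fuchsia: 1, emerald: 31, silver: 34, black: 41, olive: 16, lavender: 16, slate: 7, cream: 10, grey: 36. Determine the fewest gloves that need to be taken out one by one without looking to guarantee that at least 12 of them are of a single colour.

An adversary could hand out at most 11 gloves per colour (fuchsia, slate, cream run out sooner): 1 + 11 + 11 + 11 + 11 + 11 + 7 + 10 + 11 = 84 gloves and still no colour has 12.
By pigeonhole, one more glove lands in a colour already at 11, so 85 draws are enough and 84 are not.

85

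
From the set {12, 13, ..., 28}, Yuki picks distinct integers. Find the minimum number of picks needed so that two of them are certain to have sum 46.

13

Two chosen integers sum to 46 exactly when both halves of some pair {x, 46−x} with 18 ≤ x ≤ 46−x ≤ 28 are chosen — 5 such pairs.
The remaining 7 elements (those with no distinct partner in range) can never complete a 46-sum, so the worst case takes all of them and one from each pair: 7 + 5 = 12.
By pigeonhole, the 13th integer has to be the second member of some pair, so 12 + 1 = 13.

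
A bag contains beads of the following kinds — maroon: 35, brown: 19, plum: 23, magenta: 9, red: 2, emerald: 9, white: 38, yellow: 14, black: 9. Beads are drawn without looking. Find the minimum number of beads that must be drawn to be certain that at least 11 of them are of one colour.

80

An adversary could hand out at most 10 beads per colour (4 colours run out sooner): 10 + 10 + 10 + 9 + 2 + 9 + 10 + 10 + 9 = 79 beads and still no colour has 11.
One more bead lands in a colour already at 10, so 80 draws are enough and 79 are not.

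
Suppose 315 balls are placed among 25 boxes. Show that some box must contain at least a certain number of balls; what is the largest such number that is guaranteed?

The 25 boxes are the holes and the 315 balls are the pigeons.
If every box held at most 12 balls, the total would be at most 25 × 12 = 300, which is less than 315.
So some box holds at least ⌈315/25⌉ = 13 balls.

13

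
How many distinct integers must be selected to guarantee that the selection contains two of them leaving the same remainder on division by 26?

27

The 26 residue classes mod 26 are the pigeonholes.
With 26 integers one could put 1 in each residue class and have no class reach 2.
The 27th integer pushes some class to 2, so 26·1 + 1 = 27.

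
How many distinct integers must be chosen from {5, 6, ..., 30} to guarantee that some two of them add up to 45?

19

A set avoiding the sum 45 can contain at most one of each pair {x, 45−x}, plus the 10 elements whose complement lies outside the range.
The integers 5, …, 22 (18 of them) are such a set: any two sum to at least 5+6 = 11 and at most 21+22 = 43 < 45.
By pigeonhole, any 19th integer completes one of the 8 pairs, so 19 choices force a sum of 45.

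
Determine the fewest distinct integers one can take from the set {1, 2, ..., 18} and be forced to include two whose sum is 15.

12

Two chosen integers sum to 15 exactly when both halves of some pair {x, 15−x} with 1 ≤ x ≤ 15−x ≤ 14 are chosen — 7 such pairs.
The remaining 4 elements (those with no distinct partner in range) can never complete a 15-sum, so the worst case takes all of them and one from each pair: 4 + 7 = 11.
Pigeonhole: the 12th integer has to be the second member of some pair, so 11 + 1 = 12.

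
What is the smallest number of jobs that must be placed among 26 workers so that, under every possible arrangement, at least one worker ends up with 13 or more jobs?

With 312 jobs one could put exactly 12 in each of the 26 workers, and no worker would reach 13.
Pigeonhole: one more job must land in a worker that already has 12, giving it 13.
So 26 × 12 + 1 = 313 jobs are required.

313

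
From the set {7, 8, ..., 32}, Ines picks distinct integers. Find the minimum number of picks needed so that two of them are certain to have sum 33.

17

Group the elements by complementary pair {x, 33−x}: {7,26}, {8,25}, {9,24}, …, giving 10 two-element pairs and 6 integers whose partner 33−x falls outside [7,32].
By the pigeonhole principle, treating each of those 16 groups as a pigeonhole, one can pick one integer per group — 16 integers — with no two summing to 33.
The 17th integer lands in an occupied pair, forcing a sum of 33.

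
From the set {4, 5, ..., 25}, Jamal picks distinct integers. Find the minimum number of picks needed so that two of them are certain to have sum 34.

15

Group the elements by complementary pair {x, 34−x}: {9,25}, {10,24}, {11,23}, …, giving 8 two-element pairs, the single value 17 (it cannot pair with itself since the integers are distinct), and 5 integers whose partner 34−x falls outside [4,25].
Pigeonhole: treating each of those 14 groups as a pigeonhole, one can pick one integer per group — 14 integers — with no two summing to 34.
The 15th integer lands in an occupied pair, forcing a sum of 34.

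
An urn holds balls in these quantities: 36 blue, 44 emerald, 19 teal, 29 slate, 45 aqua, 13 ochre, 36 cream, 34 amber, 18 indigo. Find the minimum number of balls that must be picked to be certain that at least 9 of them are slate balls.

254

In the worst case for collecting slate balls, every non-slate ball comes out first.
There are 36 + 44 + 19 + 45 + 13 + 36 + 34 + 18 = 245 non-slate balls altogether.
After those, each further ball must be slate, so 245 + 9 = 254 draws guarantee 9 slate balls.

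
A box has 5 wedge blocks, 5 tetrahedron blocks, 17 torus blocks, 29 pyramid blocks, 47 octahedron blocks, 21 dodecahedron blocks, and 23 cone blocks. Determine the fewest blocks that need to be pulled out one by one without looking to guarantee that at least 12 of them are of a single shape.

66

An adversary could hand out at most 11 blocks per shape (wedge, tetrahedron run out sooner): 5 + 5 + 11 + 11 + 11 + 11 + 11 = 65 blocks and still no shape has 12.
One more block lands in a shape already at 11, so 66 draws are enough and 65 are not.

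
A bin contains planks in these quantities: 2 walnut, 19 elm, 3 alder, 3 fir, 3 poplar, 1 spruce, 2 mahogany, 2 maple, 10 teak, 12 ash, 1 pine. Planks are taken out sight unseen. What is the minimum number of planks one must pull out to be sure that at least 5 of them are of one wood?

The 11 woods are the holes; the planks drawn are the pigeons.
To avoid 5 of any one wood, the worst case takes at most 4 of each wood, or every plank of a wood that has fewer than 4.
That gives 2 + 4 + 3 + 3 + 3 + 1 + 2 + 2 + 4 + 4 + 1 = 29 planks with no wood reaching 5.
The next plank forces some wood to 5, so 29 + 1 = 30.

30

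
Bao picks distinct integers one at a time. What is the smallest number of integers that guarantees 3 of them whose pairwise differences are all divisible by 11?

Integers whose pairwise differences are multiples of 11 are exactly those sharing a remainder mod 11. The 11 residue classes mod 11 are the pigeonholes.
With 22 integers one could put 2 in each residue class and have no class reach 3.
The 23rd integer pushes some class to 3, so 11·2 + 1 = 23.

23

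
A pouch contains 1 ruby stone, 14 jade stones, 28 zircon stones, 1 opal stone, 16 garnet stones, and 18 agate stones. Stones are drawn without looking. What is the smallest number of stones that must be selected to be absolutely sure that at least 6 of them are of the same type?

The 6 types are the holes; the stones drawn are the pigeons.
To avoid 6 of any one type, the worst case takes at most 5 of each type, or every stone of a type that has fewer than 5.
That gives 1 + 5 + 5 + 1 + 5 + 5 = 22 stones with no type reaching 6.
The next stone forces some type to 6, so 22 + 1 = 23.

23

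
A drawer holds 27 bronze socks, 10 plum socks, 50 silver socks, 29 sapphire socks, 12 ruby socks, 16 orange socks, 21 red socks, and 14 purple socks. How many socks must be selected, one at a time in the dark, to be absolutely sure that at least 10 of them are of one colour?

73

Pigeonhole: the 8 colours are the holes; the socks drawn are the pigeons.
To avoid 10 of any one colour, the worst case takes at most 9 of each colour.
That gives 9 + 9 + 9 + 9 + 9 + 9 + 9 + 9 = 72 socks with no colour reaching 10.
The next sock forces some colour to 10, so 72 + 1 = 73.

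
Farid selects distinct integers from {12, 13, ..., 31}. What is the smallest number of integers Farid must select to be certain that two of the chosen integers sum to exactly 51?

Group the elements by complementary pair {x, 51−x}: {20,31}, {21,30}, {22,29}, …, giving 6 two-element pairs and 8 integers whose partner 51−x falls outside [12,31].
By pigeonhole, treating each of those 14 groups as a pigeonhole, one can pick one integer per group — 14 integers — with no two summing to 51.
The 15th integer lands in an occupied pair, forcing a sum of 51.

15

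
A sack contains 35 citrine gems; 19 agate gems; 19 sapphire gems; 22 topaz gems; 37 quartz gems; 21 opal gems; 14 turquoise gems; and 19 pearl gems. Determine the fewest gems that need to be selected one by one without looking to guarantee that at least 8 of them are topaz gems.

In the worst case for collecting topaz gems, every non-topaz gem comes out first.
There are 35 + 19 + 19 + 37 + 21 + 14 + 19 = 164 non-topaz gems altogether.
After those, each further gem must be topaz, so 164 + 8 = 172 draws guarantee 8 topaz gems.

172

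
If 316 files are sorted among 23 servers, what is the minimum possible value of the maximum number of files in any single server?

14

Pigeonhole: the 23 servers are the holes and the 316 files are the pigeons.
If every server held at most 13 files, the total would be at most 23 × 13 = 299, which is less than 316.
So some server holds at least ⌈316/23⌉ = 14 files.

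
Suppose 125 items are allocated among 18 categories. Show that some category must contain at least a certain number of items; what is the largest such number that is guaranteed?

7

The 18 categories are the holes and the 125 items are the pigeons.
If every category held at most 6 items, the total would be at most 18 × 6 = 108, which is less than 125.
So some category holds at least ⌈125/18⌉ = 7 items.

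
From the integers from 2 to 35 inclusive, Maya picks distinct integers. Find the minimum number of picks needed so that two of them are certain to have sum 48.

24

Two chosen integers sum to 48 exactly when both halves of some pair {x, 48−x} with 13 ≤ x ≤ 48−x ≤ 35 are chosen — 11 such pairs.
The remaining 12 elements (those with no distinct partner in range) can never complete a 48-sum, so the worst case takes all of them and one from each pair: 12 + 11 = 23.
Pigeonhole: the 24th integer has to be the second member of some pair, so 23 + 1 = 24.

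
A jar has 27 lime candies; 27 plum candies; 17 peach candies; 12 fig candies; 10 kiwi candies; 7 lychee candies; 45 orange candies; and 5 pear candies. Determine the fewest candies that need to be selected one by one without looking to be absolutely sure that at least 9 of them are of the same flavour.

61

By the pigeonhole principle, the 8 flavours are the holes; the candies drawn are the pigeons.
To avoid 9 of any one flavour, the worst case takes at most 8 of each flavour, or every candy of a flavour that has fewer than 8.
That gives 8 + 8 + 8 + 8 + 8 + 7 + 8 + 5 = 60 candies with no flavour reaching 9.
The next candy forces some flavour to 9, so 60 + 1 = 61.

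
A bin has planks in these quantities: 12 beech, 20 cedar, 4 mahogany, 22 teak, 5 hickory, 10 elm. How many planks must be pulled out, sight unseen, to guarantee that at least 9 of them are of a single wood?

42

An adversary could hand out at most 8 planks per wood (mahogany, hickory run out sooner): 8 + 8 + 4 + 8 + 5 + 8 = 41 planks and still no wood has 9.
One more plank lands in a wood already at 8, so 42 draws are enough and 41 are not.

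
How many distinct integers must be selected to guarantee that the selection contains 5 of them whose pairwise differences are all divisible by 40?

Integers whose pairwise differences are multiples of 40 are exactly those sharing a remainder mod 40. The 40 residue classes mod 40 are the pigeonholes.
With 160 integers one could put 4 in each residue class and have no class reach 5.
The 161st integer pushes some class to 5, so 40·4 + 1 = 161.

161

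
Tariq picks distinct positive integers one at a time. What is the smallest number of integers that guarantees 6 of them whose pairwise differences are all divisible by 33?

166

Integers whose pairwise differences are multiples of 33 are exactly those sharing a remainder mod 33. The 33 residue classes mod 33 are the pigeonholes.
With 165 integers one could put 5 in each residue class and have no class reach 6.
The 166th integer pushes some class to 6, so 33·5 + 1 = 166.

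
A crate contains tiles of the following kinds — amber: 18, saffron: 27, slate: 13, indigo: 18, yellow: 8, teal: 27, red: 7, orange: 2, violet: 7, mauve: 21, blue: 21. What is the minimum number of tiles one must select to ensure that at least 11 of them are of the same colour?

95

An adversary could hand out at most 10 tiles per colour (4 colours run out sooner): 10 + 10 + 10 + 10 + 8 + 10 + 7 + 2 + 7 + 10 + 10 = 94 tiles and still no colour has 11.
One more tile lands in a colour already at 10, so 95 draws are enough and 94 are not.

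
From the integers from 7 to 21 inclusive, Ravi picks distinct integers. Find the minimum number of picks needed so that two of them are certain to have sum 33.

Two chosen integers sum to 33 exactly when both halves of some pair {x, 33−x} with 12 ≤ x ≤ 33−x ≤ 21 are chosen — 5 such pairs.
The remaining 5 elements (those with no distinct partner in range) can never complete a 33-sum, so the worst case takes all of them and one from each pair: 5 + 5 = 10.
Pigeonhole: the 11th integer has to be the second member of some pair, so 10 + 1 = 11.

11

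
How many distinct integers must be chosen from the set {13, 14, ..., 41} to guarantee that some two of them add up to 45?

A set avoiding the sum 45 can contain at most one of each pair {x, 45−x}, plus the 9 elements whose complement lies outside the range.
The integers 23, …, 41 (19 of them) are such a set: any two sum to at least 23+24 = 47 > 45.
Pigeonhole: any 20th integer completes one of the 10 pairs, so 20 choices force a sum of 45.

20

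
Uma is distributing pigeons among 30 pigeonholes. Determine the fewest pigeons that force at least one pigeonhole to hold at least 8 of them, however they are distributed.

With 210 pigeons one could put exactly 7 in each of the 30 pigeonholes, and no pigeonhole would reach 8.
By pigeonhole, one more pigeon must land in a pigeonhole that already has 7, giving it 8.
So 30 × 7 + 1 = 211 pigeons are required.

211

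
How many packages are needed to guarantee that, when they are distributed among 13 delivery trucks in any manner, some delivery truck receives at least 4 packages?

40

With 39 packages one could put exactly 3 in each of the 13 delivery trucks, and no delivery truck would reach 4.
Pigeonhole: one more package must land in a delivery truck that already has 3, giving it 4.
So 13 × 3 + 1 = 40 packages are required.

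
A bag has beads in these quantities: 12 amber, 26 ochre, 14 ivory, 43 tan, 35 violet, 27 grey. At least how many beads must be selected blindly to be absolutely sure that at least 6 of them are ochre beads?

137

In the worst case for collecting ochre beads, every non-ochre bead comes out first.
There are 12 + 14 + 43 + 35 + 27 = 131 non-ochre beads altogether.
After those, each further bead must be ochre, so 131 + 6 = 137 draws guarantee 6 ochre beads.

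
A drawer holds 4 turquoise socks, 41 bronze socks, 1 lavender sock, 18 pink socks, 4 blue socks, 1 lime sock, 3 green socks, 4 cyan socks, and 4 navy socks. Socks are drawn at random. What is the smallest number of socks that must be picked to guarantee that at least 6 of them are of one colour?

32

Pigeonhole: put each drawn sock into a box by colour. The largest draw with every box below 6 takes min(count, 5) from each colour; colours with fewer than 5 contribute all they have.
Σ min(cᵢ, 5) = 4 + 5 + 1 + 5 + 4 + 1 + 3 + 4 + 4 = 31.
Draw number 31 + 1 = 32 must push one box to 6.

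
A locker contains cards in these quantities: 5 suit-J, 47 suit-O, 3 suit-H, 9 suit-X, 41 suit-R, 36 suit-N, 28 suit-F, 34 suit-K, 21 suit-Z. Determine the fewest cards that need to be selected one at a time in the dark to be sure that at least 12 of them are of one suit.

84

Put each drawn card into a box by suit. The largest draw with every box below 12 takes min(count, 11) from each suit; suits with fewer than 11 contribute all they have.
Σ min(cᵢ, 11) = 5 + 11 + 3 + 9 + 11 + 11 + 11 + 11 + 11 = 83.
Draw number 83 + 1 = 84 must push one box to 12.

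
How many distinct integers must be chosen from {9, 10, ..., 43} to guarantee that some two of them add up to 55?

20

Group the elements by complementary pair {x, 55−x}: {12,43}, {13,42}, {14,41}, …, giving 16 two-element pairs and 3 integers whose partner 55−x falls outside [9,43].
Treating each of those 19 groups as a pigeonhole, one can pick one integer per group — 19 integers — with no two summing to 55.
The 20th integer lands in an occupied pair, forcing a sum of 55.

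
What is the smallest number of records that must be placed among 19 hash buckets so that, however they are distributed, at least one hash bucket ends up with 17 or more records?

305

With 304 records one could put exactly 16 in each of the 19 hash buckets, and no hash bucket would reach 17.
By pigeonhole, one more record must land in a hash bucket that already has 16, giving it 17.
So 19 × 16 + 1 = 305 records are required.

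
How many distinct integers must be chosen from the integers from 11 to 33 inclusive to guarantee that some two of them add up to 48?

15

Two chosen integers sum to 48 exactly when both halves of some pair {x, 48−x} with 15 ≤ x ≤ 48−x ≤ 33 are chosen — 9 such pairs.
The remaining 5 elements (those with no distinct partner in range) can never complete a 48-sum, so the worst case takes all of them and one from each pair: 5 + 9 = 14.
The 15th integer has to be the second member of some pair, so 14 + 1 = 15.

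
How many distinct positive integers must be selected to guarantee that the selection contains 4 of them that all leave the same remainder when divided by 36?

109

The 36 residue classes mod 36 are the pigeonholes.
With 108 integers one could put 3 in each residue class and have no class reach 4.
The 109th integer pushes some class to 4, so 36·3 + 1 = 109.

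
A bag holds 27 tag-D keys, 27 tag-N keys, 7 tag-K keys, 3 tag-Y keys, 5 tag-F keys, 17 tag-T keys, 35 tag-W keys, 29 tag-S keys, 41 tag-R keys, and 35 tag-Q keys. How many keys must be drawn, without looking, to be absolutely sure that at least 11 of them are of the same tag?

86

The 10 tags are the holes; the keys drawn are the pigeons.
To avoid 11 of any one tag, the worst case takes at most 10 of each tag, or every key of a tag that has fewer than 10.
That gives 10 + 10 + 7 + 3 + 5 + 10 + 10 + 10 + 10 + 10 = 85 keys with no tag reaching 11.
The next key forces some tag to 11, so 85 + 1 = 86.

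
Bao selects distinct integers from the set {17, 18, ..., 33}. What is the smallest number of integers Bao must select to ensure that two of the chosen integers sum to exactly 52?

Group the elements by complementary pair {x, 52−x}: {19,33}, {20,32}, {21,31}, …, giving 7 two-element pairs, the single value 26 (it cannot pair with itself since the integers are distinct), and 2 integers whose partner 52−x falls outside [17,33].
Treating each of those 10 groups as a pigeonhole, one can pick one integer per group — 10 integers — with no two summing to 52.
The 11th integer lands in an occupied pair, forcing a sum of 52.

11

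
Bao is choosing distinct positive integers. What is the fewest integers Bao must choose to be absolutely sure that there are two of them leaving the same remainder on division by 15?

The 15 residue classes mod 15 are the pigeonholes.
With 15 integers one could put 1 in each residue class and have no class reach 2.
The 16th integer pushes some class to 2, so 15·1 + 1 = 16.

16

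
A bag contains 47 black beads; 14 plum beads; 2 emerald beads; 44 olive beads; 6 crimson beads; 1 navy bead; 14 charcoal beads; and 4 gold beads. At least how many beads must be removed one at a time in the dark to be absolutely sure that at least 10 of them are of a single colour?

50

An adversary could hand out at most 9 beads per colour (4 colours run out sooner): 9 + 9 + 2 + 9 + 6 + 1 + 9 + 4 = 49 beads and still no colour has 10.
One more bead lands in a colour already at 9, so 50 draws are enough and 49 are not.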